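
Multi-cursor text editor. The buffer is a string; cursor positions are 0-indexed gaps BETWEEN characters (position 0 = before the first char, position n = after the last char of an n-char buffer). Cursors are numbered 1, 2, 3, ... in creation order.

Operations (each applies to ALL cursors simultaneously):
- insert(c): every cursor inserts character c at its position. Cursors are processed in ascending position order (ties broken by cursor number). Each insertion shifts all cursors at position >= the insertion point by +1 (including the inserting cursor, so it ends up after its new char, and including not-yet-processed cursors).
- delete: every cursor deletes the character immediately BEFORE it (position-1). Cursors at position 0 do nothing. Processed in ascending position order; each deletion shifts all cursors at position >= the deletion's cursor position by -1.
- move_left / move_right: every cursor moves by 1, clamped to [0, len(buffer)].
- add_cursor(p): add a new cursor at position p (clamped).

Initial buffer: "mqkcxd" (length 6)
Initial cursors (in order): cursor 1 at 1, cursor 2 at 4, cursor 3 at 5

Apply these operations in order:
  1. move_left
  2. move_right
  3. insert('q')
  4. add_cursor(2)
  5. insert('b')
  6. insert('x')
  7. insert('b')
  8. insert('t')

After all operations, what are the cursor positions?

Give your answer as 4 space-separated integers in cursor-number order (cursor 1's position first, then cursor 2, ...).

Answer: 10 18 24 10

Derivation:
After op 1 (move_left): buffer="mqkcxd" (len 6), cursors c1@0 c2@3 c3@4, authorship ......
After op 2 (move_right): buffer="mqkcxd" (len 6), cursors c1@1 c2@4 c3@5, authorship ......
After op 3 (insert('q')): buffer="mqqkcqxqd" (len 9), cursors c1@2 c2@6 c3@8, authorship .1...2.3.
After op 4 (add_cursor(2)): buffer="mqqkcqxqd" (len 9), cursors c1@2 c4@2 c2@6 c3@8, authorship .1...2.3.
After op 5 (insert('b')): buffer="mqbbqkcqbxqbd" (len 13), cursors c1@4 c4@4 c2@9 c3@12, authorship .114...22.33.
After op 6 (insert('x')): buffer="mqbbxxqkcqbxxqbxd" (len 17), cursors c1@6 c4@6 c2@12 c3@16, authorship .11414...222.333.
After op 7 (insert('b')): buffer="mqbbxxbbqkcqbxbxqbxbd" (len 21), cursors c1@8 c4@8 c2@15 c3@20, authorship .1141414...2222.3333.
After op 8 (insert('t')): buffer="mqbbxxbbttqkcqbxbtxqbxbtd" (len 25), cursors c1@10 c4@10 c2@18 c3@24, authorship .114141414...22222.33333.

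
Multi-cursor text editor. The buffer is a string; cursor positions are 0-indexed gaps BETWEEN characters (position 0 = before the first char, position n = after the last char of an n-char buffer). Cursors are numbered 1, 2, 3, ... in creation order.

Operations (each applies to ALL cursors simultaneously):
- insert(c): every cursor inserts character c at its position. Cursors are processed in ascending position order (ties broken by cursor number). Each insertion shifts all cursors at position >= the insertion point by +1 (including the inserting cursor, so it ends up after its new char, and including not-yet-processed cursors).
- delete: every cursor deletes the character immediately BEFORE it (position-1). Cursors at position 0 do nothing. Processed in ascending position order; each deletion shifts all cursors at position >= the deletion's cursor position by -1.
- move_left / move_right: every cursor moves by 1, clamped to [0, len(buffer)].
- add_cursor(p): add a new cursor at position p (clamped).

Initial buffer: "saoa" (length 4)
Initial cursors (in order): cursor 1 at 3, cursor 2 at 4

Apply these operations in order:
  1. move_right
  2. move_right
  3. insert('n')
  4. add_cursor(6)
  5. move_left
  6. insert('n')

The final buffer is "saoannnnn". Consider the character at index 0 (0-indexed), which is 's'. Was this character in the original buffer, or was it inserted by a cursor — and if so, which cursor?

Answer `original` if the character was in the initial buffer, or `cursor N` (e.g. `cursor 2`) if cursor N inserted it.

After op 1 (move_right): buffer="saoa" (len 4), cursors c1@4 c2@4, authorship ....
After op 2 (move_right): buffer="saoa" (len 4), cursors c1@4 c2@4, authorship ....
After op 3 (insert('n')): buffer="saoann" (len 6), cursors c1@6 c2@6, authorship ....12
After op 4 (add_cursor(6)): buffer="saoann" (len 6), cursors c1@6 c2@6 c3@6, authorship ....12
After op 5 (move_left): buffer="saoann" (len 6), cursors c1@5 c2@5 c3@5, authorship ....12
After op 6 (insert('n')): buffer="saoannnnn" (len 9), cursors c1@8 c2@8 c3@8, authorship ....11232
Authorship (.=original, N=cursor N): . . . . 1 1 2 3 2
Index 0: author = original

Answer: original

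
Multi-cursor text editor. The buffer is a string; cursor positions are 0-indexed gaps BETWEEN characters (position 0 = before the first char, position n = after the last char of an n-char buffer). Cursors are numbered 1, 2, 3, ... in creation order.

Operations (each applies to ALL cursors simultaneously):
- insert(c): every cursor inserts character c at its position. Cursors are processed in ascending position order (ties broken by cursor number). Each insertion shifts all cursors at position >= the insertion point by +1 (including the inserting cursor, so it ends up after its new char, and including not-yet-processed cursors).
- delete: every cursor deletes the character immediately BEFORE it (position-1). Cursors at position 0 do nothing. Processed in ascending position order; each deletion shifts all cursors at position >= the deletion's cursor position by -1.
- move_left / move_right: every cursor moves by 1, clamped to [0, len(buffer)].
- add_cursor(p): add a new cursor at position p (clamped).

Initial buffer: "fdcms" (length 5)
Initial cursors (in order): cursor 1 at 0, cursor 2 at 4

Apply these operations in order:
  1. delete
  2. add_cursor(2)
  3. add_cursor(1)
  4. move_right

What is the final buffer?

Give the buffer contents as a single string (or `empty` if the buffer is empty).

Answer: fdcs

Derivation:
After op 1 (delete): buffer="fdcs" (len 4), cursors c1@0 c2@3, authorship ....
After op 2 (add_cursor(2)): buffer="fdcs" (len 4), cursors c1@0 c3@2 c2@3, authorship ....
After op 3 (add_cursor(1)): buffer="fdcs" (len 4), cursors c1@0 c4@1 c3@2 c2@3, authorship ....
After op 4 (move_right): buffer="fdcs" (len 4), cursors c1@1 c4@2 c3@3 c2@4, authorship ....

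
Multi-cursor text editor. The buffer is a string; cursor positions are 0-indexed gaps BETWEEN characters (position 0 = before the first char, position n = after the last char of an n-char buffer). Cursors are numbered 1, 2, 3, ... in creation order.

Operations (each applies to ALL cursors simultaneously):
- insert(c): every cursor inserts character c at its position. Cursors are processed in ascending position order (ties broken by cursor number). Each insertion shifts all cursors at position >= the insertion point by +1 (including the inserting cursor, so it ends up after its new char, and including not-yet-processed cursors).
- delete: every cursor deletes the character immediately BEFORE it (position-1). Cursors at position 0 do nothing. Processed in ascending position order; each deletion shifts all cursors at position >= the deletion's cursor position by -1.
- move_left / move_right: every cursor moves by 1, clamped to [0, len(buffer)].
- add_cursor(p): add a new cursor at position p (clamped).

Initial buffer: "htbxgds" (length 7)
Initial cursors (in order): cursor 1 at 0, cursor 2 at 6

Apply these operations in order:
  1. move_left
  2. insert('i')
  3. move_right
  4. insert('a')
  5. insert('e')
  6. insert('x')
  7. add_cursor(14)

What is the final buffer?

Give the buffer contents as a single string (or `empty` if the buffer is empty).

After op 1 (move_left): buffer="htbxgds" (len 7), cursors c1@0 c2@5, authorship .......
After op 2 (insert('i')): buffer="ihtbxgids" (len 9), cursors c1@1 c2@7, authorship 1.....2..
After op 3 (move_right): buffer="ihtbxgids" (len 9), cursors c1@2 c2@8, authorship 1.....2..
After op 4 (insert('a')): buffer="ihatbxgidas" (len 11), cursors c1@3 c2@10, authorship 1.1....2.2.
After op 5 (insert('e')): buffer="ihaetbxgidaes" (len 13), cursors c1@4 c2@12, authorship 1.11....2.22.
After op 6 (insert('x')): buffer="ihaextbxgidaexs" (len 15), cursors c1@5 c2@14, authorship 1.111....2.222.
After op 7 (add_cursor(14)): buffer="ihaextbxgidaexs" (len 15), cursors c1@5 c2@14 c3@14, authorship 1.111....2.222.

Answer: ihaextbxgidaexs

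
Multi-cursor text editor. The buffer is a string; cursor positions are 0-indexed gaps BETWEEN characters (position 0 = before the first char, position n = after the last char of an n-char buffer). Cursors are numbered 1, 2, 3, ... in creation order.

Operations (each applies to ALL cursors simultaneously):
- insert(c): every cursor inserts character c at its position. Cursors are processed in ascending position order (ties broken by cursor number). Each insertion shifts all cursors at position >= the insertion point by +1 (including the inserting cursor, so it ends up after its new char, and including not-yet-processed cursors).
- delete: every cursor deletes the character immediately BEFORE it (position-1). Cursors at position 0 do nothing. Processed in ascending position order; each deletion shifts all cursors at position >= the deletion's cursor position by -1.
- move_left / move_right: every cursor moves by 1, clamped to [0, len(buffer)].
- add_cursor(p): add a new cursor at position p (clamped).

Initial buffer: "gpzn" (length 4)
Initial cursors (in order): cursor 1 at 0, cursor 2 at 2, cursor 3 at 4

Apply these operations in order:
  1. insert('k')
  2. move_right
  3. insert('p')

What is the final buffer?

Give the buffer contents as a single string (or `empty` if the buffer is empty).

Answer: kgppkzpnkp

Derivation:
After op 1 (insert('k')): buffer="kgpkznk" (len 7), cursors c1@1 c2@4 c3@7, authorship 1..2..3
After op 2 (move_right): buffer="kgpkznk" (len 7), cursors c1@2 c2@5 c3@7, authorship 1..2..3
After op 3 (insert('p')): buffer="kgppkzpnkp" (len 10), cursors c1@3 c2@7 c3@10, authorship 1.1.2.2.33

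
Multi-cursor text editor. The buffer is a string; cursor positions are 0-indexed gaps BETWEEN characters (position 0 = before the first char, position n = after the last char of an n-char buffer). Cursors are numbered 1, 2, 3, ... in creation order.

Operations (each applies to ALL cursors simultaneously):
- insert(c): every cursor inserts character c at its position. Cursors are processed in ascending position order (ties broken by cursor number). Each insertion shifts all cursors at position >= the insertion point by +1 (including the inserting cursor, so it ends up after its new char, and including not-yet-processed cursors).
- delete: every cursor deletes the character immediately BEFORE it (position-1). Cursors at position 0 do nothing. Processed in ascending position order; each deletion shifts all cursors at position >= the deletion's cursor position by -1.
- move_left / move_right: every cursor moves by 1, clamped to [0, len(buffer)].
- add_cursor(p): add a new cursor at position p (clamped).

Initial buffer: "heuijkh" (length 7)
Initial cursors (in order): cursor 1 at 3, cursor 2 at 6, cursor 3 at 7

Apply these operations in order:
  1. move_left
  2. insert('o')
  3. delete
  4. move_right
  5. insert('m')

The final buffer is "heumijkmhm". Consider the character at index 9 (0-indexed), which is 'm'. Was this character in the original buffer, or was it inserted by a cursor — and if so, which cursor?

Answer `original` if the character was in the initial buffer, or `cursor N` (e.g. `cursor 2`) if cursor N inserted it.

After op 1 (move_left): buffer="heuijkh" (len 7), cursors c1@2 c2@5 c3@6, authorship .......
After op 2 (insert('o')): buffer="heouijokoh" (len 10), cursors c1@3 c2@7 c3@9, authorship ..1...2.3.
After op 3 (delete): buffer="heuijkh" (len 7), cursors c1@2 c2@5 c3@6, authorship .......
After op 4 (move_right): buffer="heuijkh" (len 7), cursors c1@3 c2@6 c3@7, authorship .......
After op 5 (insert('m')): buffer="heumijkmhm" (len 10), cursors c1@4 c2@8 c3@10, authorship ...1...2.3
Authorship (.=original, N=cursor N): . . . 1 . . . 2 . 3
Index 9: author = 3

Answer: cursor 3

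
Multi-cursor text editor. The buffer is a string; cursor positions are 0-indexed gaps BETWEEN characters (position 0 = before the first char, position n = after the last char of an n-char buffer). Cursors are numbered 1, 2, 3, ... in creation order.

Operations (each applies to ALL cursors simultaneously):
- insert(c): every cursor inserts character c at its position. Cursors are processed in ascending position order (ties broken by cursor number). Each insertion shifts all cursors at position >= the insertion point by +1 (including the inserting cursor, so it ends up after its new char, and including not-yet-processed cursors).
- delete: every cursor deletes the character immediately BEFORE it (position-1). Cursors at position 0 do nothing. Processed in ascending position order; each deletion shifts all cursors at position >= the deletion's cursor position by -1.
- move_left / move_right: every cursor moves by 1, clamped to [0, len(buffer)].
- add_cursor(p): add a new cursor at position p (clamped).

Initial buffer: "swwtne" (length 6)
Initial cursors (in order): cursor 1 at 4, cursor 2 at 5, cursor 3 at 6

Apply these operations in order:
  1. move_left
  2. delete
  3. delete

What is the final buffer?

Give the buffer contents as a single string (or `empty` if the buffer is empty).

After op 1 (move_left): buffer="swwtne" (len 6), cursors c1@3 c2@4 c3@5, authorship ......
After op 2 (delete): buffer="swe" (len 3), cursors c1@2 c2@2 c3@2, authorship ...
After op 3 (delete): buffer="e" (len 1), cursors c1@0 c2@0 c3@0, authorship .

Answer: e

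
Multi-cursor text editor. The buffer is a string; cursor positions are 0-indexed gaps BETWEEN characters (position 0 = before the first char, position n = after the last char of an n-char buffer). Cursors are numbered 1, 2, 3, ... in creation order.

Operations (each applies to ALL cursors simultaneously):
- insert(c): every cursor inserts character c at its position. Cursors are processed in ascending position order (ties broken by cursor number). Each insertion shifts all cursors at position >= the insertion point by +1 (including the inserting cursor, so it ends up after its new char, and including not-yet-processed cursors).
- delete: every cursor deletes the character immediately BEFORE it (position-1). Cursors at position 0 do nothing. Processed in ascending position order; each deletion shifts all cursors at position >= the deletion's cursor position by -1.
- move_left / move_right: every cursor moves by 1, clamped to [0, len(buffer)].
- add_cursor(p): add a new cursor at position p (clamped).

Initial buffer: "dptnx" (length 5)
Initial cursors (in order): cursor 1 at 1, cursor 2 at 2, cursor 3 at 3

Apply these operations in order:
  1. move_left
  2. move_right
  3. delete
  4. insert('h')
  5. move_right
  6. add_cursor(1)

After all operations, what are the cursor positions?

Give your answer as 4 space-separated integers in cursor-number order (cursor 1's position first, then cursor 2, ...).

Answer: 4 4 4 1

Derivation:
After op 1 (move_left): buffer="dptnx" (len 5), cursors c1@0 c2@1 c3@2, authorship .....
After op 2 (move_right): buffer="dptnx" (len 5), cursors c1@1 c2@2 c3@3, authorship .....
After op 3 (delete): buffer="nx" (len 2), cursors c1@0 c2@0 c3@0, authorship ..
After op 4 (insert('h')): buffer="hhhnx" (len 5), cursors c1@3 c2@3 c3@3, authorship 123..
After op 5 (move_right): buffer="hhhnx" (len 5), cursors c1@4 c2@4 c3@4, authorship 123..
After op 6 (add_cursor(1)): buffer="hhhnx" (len 5), cursors c4@1 c1@4 c2@4 c3@4, authorship 123..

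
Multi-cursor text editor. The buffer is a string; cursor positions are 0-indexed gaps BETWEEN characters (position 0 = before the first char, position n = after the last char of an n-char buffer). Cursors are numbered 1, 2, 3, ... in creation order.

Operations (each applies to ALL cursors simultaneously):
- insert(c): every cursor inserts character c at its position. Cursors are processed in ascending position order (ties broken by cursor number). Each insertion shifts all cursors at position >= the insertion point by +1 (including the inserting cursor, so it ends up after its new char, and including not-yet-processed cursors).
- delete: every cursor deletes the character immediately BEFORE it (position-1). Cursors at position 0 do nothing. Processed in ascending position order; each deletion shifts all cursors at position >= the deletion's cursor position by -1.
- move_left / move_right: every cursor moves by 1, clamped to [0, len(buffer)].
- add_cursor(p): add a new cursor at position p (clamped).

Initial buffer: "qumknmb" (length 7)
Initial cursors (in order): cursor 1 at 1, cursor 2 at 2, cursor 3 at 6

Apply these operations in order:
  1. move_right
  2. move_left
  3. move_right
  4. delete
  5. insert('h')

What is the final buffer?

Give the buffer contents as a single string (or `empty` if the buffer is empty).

Answer: qhhknmh

Derivation:
After op 1 (move_right): buffer="qumknmb" (len 7), cursors c1@2 c2@3 c3@7, authorship .......
After op 2 (move_left): buffer="qumknmb" (len 7), cursors c1@1 c2@2 c3@6, authorship .......
After op 3 (move_right): buffer="qumknmb" (len 7), cursors c1@2 c2@3 c3@7, authorship .......
After op 4 (delete): buffer="qknm" (len 4), cursors c1@1 c2@1 c3@4, authorship ....
After op 5 (insert('h')): buffer="qhhknmh" (len 7), cursors c1@3 c2@3 c3@7, authorship .12...3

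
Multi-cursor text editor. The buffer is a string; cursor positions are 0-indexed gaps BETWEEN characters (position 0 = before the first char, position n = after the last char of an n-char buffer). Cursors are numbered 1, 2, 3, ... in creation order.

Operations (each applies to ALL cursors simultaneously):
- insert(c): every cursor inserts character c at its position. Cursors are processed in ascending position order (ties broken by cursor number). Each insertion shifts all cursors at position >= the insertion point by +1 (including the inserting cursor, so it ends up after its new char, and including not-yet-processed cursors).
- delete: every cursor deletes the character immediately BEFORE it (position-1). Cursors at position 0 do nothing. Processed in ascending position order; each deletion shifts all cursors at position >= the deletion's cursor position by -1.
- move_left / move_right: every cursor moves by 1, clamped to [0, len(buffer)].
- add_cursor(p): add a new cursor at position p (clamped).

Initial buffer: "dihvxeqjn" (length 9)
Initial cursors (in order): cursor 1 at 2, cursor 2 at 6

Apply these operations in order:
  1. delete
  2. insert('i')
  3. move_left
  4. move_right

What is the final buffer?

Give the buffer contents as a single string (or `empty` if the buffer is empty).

Answer: dihvxiqjn

Derivation:
After op 1 (delete): buffer="dhvxqjn" (len 7), cursors c1@1 c2@4, authorship .......
After op 2 (insert('i')): buffer="dihvxiqjn" (len 9), cursors c1@2 c2@6, authorship .1...2...
After op 3 (move_left): buffer="dihvxiqjn" (len 9), cursors c1@1 c2@5, authorship .1...2...
After op 4 (move_right): buffer="dihvxiqjn" (len 9), cursors c1@2 c2@6, authorship .1...2...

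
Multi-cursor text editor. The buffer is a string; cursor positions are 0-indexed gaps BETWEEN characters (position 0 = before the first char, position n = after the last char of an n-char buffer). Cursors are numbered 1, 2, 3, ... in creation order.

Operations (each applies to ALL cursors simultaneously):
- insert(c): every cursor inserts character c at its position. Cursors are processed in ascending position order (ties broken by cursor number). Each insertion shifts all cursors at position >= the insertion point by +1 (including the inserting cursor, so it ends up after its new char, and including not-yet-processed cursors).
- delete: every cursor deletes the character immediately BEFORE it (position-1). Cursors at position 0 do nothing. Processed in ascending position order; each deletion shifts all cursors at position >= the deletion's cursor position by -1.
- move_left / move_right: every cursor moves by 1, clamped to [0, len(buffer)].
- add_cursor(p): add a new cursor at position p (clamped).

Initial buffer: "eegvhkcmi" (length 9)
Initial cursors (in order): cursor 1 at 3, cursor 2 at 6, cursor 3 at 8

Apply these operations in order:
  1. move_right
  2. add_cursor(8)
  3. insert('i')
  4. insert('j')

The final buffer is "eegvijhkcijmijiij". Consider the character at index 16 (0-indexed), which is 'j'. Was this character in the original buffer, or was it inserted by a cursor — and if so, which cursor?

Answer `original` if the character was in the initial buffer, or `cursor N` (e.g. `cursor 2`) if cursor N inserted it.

Answer: cursor 3

Derivation:
After op 1 (move_right): buffer="eegvhkcmi" (len 9), cursors c1@4 c2@7 c3@9, authorship .........
After op 2 (add_cursor(8)): buffer="eegvhkcmi" (len 9), cursors c1@4 c2@7 c4@8 c3@9, authorship .........
After op 3 (insert('i')): buffer="eegvihkcimiii" (len 13), cursors c1@5 c2@9 c4@11 c3@13, authorship ....1...2.4.3
After op 4 (insert('j')): buffer="eegvijhkcijmijiij" (len 17), cursors c1@6 c2@11 c4@14 c3@17, authorship ....11...22.44.33
Authorship (.=original, N=cursor N): . . . . 1 1 . . . 2 2 . 4 4 . 3 3
Index 16: author = 3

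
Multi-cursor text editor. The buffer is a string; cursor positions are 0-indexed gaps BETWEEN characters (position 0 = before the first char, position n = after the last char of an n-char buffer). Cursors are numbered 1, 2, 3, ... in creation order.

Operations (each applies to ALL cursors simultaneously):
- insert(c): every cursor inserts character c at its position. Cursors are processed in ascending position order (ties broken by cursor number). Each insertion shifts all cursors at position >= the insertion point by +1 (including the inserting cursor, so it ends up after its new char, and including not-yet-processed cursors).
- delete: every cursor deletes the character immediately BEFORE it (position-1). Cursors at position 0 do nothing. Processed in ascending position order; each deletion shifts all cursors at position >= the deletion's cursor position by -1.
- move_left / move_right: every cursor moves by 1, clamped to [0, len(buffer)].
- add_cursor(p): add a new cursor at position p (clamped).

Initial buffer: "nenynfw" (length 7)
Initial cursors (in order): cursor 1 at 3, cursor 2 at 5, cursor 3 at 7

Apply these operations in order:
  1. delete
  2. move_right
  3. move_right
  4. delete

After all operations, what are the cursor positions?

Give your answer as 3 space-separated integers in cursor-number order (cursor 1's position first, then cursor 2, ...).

After op 1 (delete): buffer="neyf" (len 4), cursors c1@2 c2@3 c3@4, authorship ....
After op 2 (move_right): buffer="neyf" (len 4), cursors c1@3 c2@4 c3@4, authorship ....
After op 3 (move_right): buffer="neyf" (len 4), cursors c1@4 c2@4 c3@4, authorship ....
After op 4 (delete): buffer="n" (len 1), cursors c1@1 c2@1 c3@1, authorship .

Answer: 1 1 1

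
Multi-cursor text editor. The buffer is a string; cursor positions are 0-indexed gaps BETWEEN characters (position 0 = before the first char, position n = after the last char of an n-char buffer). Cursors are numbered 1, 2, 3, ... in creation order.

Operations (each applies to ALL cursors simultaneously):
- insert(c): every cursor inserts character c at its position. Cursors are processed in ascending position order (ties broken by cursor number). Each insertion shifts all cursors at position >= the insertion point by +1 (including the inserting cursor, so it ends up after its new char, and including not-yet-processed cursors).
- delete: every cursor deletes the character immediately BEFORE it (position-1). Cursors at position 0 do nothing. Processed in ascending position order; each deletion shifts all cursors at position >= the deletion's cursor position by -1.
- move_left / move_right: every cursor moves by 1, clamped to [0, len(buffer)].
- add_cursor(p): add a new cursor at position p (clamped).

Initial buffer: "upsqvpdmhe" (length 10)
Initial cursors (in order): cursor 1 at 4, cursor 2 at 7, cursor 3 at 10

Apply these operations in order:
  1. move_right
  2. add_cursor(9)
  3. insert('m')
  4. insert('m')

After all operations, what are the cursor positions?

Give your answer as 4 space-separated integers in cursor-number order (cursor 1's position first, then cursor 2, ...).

Answer: 7 12 18 15

Derivation:
After op 1 (move_right): buffer="upsqvpdmhe" (len 10), cursors c1@5 c2@8 c3@10, authorship ..........
After op 2 (add_cursor(9)): buffer="upsqvpdmhe" (len 10), cursors c1@5 c2@8 c4@9 c3@10, authorship ..........
After op 3 (insert('m')): buffer="upsqvmpdmmhmem" (len 14), cursors c1@6 c2@10 c4@12 c3@14, authorship .....1...2.4.3
After op 4 (insert('m')): buffer="upsqvmmpdmmmhmmemm" (len 18), cursors c1@7 c2@12 c4@15 c3@18, authorship .....11...22.44.33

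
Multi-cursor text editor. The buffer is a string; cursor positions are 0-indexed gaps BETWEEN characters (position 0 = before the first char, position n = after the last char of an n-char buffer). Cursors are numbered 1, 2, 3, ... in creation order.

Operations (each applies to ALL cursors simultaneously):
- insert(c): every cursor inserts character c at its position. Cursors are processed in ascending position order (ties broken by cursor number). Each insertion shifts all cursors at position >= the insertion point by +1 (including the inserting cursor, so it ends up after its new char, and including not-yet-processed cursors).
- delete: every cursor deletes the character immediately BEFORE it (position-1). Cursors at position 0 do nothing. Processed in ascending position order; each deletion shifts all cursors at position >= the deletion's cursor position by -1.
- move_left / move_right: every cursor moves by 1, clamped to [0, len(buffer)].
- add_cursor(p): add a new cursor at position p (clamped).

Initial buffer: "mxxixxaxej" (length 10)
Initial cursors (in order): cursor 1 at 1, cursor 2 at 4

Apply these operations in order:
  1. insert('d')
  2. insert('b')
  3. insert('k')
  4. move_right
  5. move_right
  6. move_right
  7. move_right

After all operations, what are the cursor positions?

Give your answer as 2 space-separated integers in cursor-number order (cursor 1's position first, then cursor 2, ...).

Answer: 8 14

Derivation:
After op 1 (insert('d')): buffer="mdxxidxxaxej" (len 12), cursors c1@2 c2@6, authorship .1...2......
After op 2 (insert('b')): buffer="mdbxxidbxxaxej" (len 14), cursors c1@3 c2@8, authorship .11...22......
After op 3 (insert('k')): buffer="mdbkxxidbkxxaxej" (len 16), cursors c1@4 c2@10, authorship .111...222......
After op 4 (move_right): buffer="mdbkxxidbkxxaxej" (len 16), cursors c1@5 c2@11, authorship .111...222......
After op 5 (move_right): buffer="mdbkxxidbkxxaxej" (len 16), cursors c1@6 c2@12, authorship .111...222......
After op 6 (move_right): buffer="mdbkxxidbkxxaxej" (len 16), cursors c1@7 c2@13, authorship .111...222......
After op 7 (move_right): buffer="mdbkxxidbkxxaxej" (len 16), cursors c1@8 c2@14, authorship .111...222......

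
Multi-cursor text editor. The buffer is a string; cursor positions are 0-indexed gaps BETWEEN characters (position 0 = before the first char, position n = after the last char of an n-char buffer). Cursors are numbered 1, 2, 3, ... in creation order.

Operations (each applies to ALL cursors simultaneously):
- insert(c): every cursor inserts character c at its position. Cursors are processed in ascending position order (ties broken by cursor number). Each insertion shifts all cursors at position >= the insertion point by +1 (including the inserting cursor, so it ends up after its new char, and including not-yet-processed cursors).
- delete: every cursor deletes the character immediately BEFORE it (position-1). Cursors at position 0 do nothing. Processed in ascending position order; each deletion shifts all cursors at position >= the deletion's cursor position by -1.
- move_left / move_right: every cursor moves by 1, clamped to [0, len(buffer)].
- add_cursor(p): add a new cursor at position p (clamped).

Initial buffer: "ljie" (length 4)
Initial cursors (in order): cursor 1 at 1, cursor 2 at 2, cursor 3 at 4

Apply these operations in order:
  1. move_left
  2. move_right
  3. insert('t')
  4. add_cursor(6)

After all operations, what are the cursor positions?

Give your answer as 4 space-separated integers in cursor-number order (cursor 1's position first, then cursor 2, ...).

Answer: 2 4 7 6

Derivation:
After op 1 (move_left): buffer="ljie" (len 4), cursors c1@0 c2@1 c3@3, authorship ....
After op 2 (move_right): buffer="ljie" (len 4), cursors c1@1 c2@2 c3@4, authorship ....
After op 3 (insert('t')): buffer="ltjtiet" (len 7), cursors c1@2 c2@4 c3@7, authorship .1.2..3
After op 4 (add_cursor(6)): buffer="ltjtiet" (len 7), cursors c1@2 c2@4 c4@6 c3@7, authorship .1.2..3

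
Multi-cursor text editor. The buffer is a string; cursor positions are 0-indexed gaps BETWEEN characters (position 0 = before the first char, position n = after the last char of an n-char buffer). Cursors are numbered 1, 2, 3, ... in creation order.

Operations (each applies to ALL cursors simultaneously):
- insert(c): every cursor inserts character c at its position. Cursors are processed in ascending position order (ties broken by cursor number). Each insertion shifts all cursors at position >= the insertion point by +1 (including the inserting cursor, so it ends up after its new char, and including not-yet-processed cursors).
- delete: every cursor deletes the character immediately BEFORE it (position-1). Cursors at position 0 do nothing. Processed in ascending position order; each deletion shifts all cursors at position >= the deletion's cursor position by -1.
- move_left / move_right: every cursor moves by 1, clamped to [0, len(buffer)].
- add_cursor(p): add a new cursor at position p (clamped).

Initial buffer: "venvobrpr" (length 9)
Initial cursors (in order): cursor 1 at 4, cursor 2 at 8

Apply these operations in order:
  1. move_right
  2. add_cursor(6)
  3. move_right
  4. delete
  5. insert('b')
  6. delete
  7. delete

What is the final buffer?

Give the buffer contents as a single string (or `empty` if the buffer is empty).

Answer: ven

Derivation:
After op 1 (move_right): buffer="venvobrpr" (len 9), cursors c1@5 c2@9, authorship .........
After op 2 (add_cursor(6)): buffer="venvobrpr" (len 9), cursors c1@5 c3@6 c2@9, authorship .........
After op 3 (move_right): buffer="venvobrpr" (len 9), cursors c1@6 c3@7 c2@9, authorship .........
After op 4 (delete): buffer="venvop" (len 6), cursors c1@5 c3@5 c2@6, authorship ......
After op 5 (insert('b')): buffer="venvobbpb" (len 9), cursors c1@7 c3@7 c2@9, authorship .....13.2
After op 6 (delete): buffer="venvop" (len 6), cursors c1@5 c3@5 c2@6, authorship ......
After op 7 (delete): buffer="ven" (len 3), cursors c1@3 c2@3 c3@3, authorship ...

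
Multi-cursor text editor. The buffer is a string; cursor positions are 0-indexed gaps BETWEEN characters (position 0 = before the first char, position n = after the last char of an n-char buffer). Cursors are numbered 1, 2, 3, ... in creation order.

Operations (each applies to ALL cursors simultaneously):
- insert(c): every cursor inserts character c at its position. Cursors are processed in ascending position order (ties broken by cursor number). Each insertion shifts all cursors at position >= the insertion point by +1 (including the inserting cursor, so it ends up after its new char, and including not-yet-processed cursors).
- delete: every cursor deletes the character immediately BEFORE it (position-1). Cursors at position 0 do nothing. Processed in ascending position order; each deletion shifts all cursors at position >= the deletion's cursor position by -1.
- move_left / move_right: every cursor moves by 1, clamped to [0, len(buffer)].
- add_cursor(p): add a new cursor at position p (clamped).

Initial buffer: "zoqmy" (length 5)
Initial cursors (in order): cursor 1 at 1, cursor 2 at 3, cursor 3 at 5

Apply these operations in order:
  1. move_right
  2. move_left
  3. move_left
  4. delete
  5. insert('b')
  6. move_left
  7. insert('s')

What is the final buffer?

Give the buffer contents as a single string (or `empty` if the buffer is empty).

After op 1 (move_right): buffer="zoqmy" (len 5), cursors c1@2 c2@4 c3@5, authorship .....
After op 2 (move_left): buffer="zoqmy" (len 5), cursors c1@1 c2@3 c3@4, authorship .....
After op 3 (move_left): buffer="zoqmy" (len 5), cursors c1@0 c2@2 c3@3, authorship .....
After op 4 (delete): buffer="zmy" (len 3), cursors c1@0 c2@1 c3@1, authorship ...
After op 5 (insert('b')): buffer="bzbbmy" (len 6), cursors c1@1 c2@4 c3@4, authorship 1.23..
After op 6 (move_left): buffer="bzbbmy" (len 6), cursors c1@0 c2@3 c3@3, authorship 1.23..
After op 7 (insert('s')): buffer="sbzbssbmy" (len 9), cursors c1@1 c2@6 c3@6, authorship 11.2233..

Answer: sbzbssbmy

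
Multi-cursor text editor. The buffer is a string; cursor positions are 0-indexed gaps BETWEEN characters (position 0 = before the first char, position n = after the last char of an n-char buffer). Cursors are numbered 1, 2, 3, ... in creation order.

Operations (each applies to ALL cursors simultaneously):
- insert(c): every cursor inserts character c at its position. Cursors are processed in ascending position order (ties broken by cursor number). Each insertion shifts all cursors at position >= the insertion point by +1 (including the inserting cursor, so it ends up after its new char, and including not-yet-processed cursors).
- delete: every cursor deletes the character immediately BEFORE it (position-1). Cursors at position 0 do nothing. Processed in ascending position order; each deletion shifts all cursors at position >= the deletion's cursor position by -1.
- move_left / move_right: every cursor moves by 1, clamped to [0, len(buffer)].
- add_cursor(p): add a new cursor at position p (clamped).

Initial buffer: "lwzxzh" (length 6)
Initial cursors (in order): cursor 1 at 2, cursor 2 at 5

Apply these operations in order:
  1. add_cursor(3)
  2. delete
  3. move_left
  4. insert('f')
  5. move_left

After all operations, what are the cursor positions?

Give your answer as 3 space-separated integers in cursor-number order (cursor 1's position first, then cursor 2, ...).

After op 1 (add_cursor(3)): buffer="lwzxzh" (len 6), cursors c1@2 c3@3 c2@5, authorship ......
After op 2 (delete): buffer="lxh" (len 3), cursors c1@1 c3@1 c2@2, authorship ...
After op 3 (move_left): buffer="lxh" (len 3), cursors c1@0 c3@0 c2@1, authorship ...
After op 4 (insert('f')): buffer="fflfxh" (len 6), cursors c1@2 c3@2 c2@4, authorship 13.2..
After op 5 (move_left): buffer="fflfxh" (len 6), cursors c1@1 c3@1 c2@3, authorship 13.2..

Answer: 1 3 1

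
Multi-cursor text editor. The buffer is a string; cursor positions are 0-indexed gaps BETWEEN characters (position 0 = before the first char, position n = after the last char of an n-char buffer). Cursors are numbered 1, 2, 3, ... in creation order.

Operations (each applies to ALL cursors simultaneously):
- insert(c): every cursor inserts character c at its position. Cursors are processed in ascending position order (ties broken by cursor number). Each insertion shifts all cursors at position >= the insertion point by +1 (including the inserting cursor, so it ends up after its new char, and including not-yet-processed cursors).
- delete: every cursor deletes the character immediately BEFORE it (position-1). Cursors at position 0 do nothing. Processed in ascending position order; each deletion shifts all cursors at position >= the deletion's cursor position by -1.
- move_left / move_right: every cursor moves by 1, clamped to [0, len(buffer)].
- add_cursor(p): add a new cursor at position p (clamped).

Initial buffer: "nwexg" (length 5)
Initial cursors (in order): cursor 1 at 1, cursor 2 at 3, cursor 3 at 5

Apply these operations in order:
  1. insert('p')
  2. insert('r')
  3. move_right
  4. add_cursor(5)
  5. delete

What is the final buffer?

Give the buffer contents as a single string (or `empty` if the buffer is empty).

Answer: nprprgp

Derivation:
After op 1 (insert('p')): buffer="npwepxgp" (len 8), cursors c1@2 c2@5 c3@8, authorship .1..2..3
After op 2 (insert('r')): buffer="nprweprxgpr" (len 11), cursors c1@3 c2@7 c3@11, authorship .11..22..33
After op 3 (move_right): buffer="nprweprxgpr" (len 11), cursors c1@4 c2@8 c3@11, authorship .11..22..33
After op 4 (add_cursor(5)): buffer="nprweprxgpr" (len 11), cursors c1@4 c4@5 c2@8 c3@11, authorship .11..22..33
After op 5 (delete): buffer="nprprgp" (len 7), cursors c1@3 c4@3 c2@5 c3@7, authorship .1122.3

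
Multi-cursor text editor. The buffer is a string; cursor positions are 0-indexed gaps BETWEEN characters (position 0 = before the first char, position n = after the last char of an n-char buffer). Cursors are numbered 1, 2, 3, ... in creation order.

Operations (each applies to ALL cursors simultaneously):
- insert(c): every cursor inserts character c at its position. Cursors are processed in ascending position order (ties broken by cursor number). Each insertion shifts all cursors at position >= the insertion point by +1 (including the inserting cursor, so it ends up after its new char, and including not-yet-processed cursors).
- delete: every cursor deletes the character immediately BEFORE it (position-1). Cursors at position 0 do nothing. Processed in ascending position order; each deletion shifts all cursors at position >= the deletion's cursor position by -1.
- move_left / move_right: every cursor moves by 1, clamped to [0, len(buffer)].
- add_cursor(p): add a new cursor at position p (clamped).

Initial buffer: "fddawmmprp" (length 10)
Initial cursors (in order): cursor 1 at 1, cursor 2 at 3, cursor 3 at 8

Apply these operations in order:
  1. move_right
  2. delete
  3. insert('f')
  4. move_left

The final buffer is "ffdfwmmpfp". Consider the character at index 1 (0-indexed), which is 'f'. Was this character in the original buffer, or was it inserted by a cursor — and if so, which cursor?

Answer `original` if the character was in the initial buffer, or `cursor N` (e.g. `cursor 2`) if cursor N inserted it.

Answer: cursor 1

Derivation:
After op 1 (move_right): buffer="fddawmmprp" (len 10), cursors c1@2 c2@4 c3@9, authorship ..........
After op 2 (delete): buffer="fdwmmpp" (len 7), cursors c1@1 c2@2 c3@6, authorship .......
After op 3 (insert('f')): buffer="ffdfwmmpfp" (len 10), cursors c1@2 c2@4 c3@9, authorship .1.2....3.
After op 4 (move_left): buffer="ffdfwmmpfp" (len 10), cursors c1@1 c2@3 c3@8, authorship .1.2....3.
Authorship (.=original, N=cursor N): . 1 . 2 . . . . 3 .
Index 1: author = 1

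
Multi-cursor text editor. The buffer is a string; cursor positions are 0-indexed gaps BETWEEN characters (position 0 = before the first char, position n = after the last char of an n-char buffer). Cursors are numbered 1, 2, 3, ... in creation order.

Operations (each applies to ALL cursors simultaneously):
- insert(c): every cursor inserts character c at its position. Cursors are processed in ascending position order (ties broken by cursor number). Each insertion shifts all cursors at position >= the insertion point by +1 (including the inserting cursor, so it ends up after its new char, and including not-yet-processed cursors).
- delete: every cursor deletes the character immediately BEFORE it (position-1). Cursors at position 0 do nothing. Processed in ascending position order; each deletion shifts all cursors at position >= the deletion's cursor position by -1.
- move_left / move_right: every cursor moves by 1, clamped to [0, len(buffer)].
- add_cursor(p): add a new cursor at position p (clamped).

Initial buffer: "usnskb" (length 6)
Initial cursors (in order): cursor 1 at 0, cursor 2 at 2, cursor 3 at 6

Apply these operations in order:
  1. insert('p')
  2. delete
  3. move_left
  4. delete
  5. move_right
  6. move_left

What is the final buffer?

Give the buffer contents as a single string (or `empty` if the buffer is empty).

After op 1 (insert('p')): buffer="puspnskbp" (len 9), cursors c1@1 c2@4 c3@9, authorship 1..2....3
After op 2 (delete): buffer="usnskb" (len 6), cursors c1@0 c2@2 c3@6, authorship ......
After op 3 (move_left): buffer="usnskb" (len 6), cursors c1@0 c2@1 c3@5, authorship ......
After op 4 (delete): buffer="snsb" (len 4), cursors c1@0 c2@0 c3@3, authorship ....
After op 5 (move_right): buffer="snsb" (len 4), cursors c1@1 c2@1 c3@4, authorship ....
After op 6 (move_left): buffer="snsb" (len 4), cursors c1@0 c2@0 c3@3, authorship ....

Answer: snsb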